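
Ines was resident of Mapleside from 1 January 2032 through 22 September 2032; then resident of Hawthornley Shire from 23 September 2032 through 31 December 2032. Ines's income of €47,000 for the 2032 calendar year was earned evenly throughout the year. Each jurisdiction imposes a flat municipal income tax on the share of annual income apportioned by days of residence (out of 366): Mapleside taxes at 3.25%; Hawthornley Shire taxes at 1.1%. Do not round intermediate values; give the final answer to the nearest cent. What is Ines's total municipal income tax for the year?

€1,251.41

Mapleside, 1 January – 22 September 2032: 266 days → €47,000 × 3.25% × 266/366 = €1,110.1503
Hawthornley Shire, 23 September – 31 December 2032: 100 days → €47,000 × 1.1% × 100/366 = €141.2568
Total = €1,251.4071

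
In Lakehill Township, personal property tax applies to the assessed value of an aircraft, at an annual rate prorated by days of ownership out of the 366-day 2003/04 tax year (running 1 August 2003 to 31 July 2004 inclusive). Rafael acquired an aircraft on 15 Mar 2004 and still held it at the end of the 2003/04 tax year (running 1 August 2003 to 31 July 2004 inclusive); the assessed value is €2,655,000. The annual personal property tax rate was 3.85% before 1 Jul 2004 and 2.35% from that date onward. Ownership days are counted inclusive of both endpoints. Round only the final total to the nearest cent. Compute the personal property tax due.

€35,447.15

15 Mar – 30 Jun 2004: 108 days at 3.85% → €2,655,000 × 3.85% × 108/366 = €30,162.5410
1 Jul – 31 Jul 2004: 31 days at 2.35% → €2,655,000 × 2.35% × 31/366 = €5,284.6107
Total = €35,447.1516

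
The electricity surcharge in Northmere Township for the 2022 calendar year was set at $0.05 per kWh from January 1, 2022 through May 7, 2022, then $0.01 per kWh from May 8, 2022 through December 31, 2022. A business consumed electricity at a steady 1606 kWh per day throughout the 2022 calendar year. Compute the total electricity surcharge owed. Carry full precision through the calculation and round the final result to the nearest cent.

$14,020.38

January 1 – May 7, 2022: 127 days × 1606 kWh/day = 203,962 kWh at $0.05/kWh → $10,198.10
May 8 – December 31, 2022: 238 days × 1606 kWh/day = 382,228 kWh at $0.01/kWh → $3,822.28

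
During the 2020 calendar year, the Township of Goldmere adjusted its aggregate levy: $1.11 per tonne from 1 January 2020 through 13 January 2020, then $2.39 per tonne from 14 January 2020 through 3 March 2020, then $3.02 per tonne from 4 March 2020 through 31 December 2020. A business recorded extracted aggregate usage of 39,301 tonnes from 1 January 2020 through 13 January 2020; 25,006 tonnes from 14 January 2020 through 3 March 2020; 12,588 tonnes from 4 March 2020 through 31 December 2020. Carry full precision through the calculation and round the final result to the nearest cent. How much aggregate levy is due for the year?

$141,404.21

1 January – 13 January 2020: 39,301 tonnes at $1.11/tonne → $43,624.11
14 January – 3 March 2020: 25,006 tonnes at $2.39/tonne → $59,764.34
4 March – 31 December 2020: 12,588 tonnes at $3.02/tonne → $38,015.76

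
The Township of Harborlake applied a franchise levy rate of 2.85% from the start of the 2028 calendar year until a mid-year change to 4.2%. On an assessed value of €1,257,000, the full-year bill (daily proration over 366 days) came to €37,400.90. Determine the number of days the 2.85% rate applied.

Let d = days at the first rate; then 366 − d days at the second rate.
€1,257,000 × [2.85%·d + 4.2%·(366−d)] / 366 = €37,400.90
Solving gives d = 332, so the new rate took effect on November 28, 2028.

332 days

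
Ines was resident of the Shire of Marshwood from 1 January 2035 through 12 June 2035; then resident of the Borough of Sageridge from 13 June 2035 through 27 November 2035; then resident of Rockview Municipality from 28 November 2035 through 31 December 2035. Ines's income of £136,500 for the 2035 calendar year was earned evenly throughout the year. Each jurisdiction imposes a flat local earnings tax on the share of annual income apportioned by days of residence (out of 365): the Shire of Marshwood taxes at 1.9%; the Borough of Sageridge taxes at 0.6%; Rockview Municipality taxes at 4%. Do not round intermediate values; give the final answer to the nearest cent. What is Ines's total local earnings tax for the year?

The Shire of Marshwood, 1 January – 12 June 2035: 163 days → £136,500 × 1.9% × 163/365 = £1,158.1932
The Borough of Sageridge, 13 June – 27 November 2035: 168 days → £136,500 × 0.6% × 168/365 = £376.9644
Rockview Municipality, 28 November – 31 December 2035: 34 days → £136,500 × 4% × 34/365 = £508.6027
Total = £2,043.7603

£2,043.76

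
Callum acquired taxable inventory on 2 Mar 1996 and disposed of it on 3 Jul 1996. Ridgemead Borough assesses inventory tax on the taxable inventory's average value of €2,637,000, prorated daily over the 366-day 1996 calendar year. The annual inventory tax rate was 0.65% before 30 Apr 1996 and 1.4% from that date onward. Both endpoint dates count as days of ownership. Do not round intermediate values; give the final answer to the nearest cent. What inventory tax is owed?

€9,319.56

2 Mar – 29 Apr 1996: 59 days at 0.65% → €2,637,000 × 0.65% × 59/366 = €2,763.0861
30 Apr – 3 Jul 1996: 65 days at 1.4% → €2,637,000 × 1.4% × 65/366 = €6,556.4754
Total = €9,319.5615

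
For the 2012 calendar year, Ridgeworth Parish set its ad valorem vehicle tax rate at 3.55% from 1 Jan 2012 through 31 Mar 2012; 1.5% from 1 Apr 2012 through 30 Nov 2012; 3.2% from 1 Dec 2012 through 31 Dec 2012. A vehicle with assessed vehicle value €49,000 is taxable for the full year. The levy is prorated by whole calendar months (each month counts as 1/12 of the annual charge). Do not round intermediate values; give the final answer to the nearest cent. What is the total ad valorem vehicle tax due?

€1,055.54

1 Jan – 31 Mar 2012: 3 months at 3.55% → €49,000 × 3.55% × 3/12 = €434.8750
1 Apr – 30 Nov 2012: 8 months at 1.5% → €49,000 × 1.5% × 8/12 = €490.0000
1 Dec – 31 Dec 2012: 1 month at 3.2% → €49,000 × 3.2% × 1/12 = €130.6667
Total = €1,055.5417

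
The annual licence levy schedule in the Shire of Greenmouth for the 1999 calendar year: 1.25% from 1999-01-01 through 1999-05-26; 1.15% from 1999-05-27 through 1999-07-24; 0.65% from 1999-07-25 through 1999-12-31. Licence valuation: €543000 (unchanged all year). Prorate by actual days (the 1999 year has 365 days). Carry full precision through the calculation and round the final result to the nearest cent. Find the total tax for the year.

1999-01-01 to 1999-05-26: 146 days at 1.25% → €543000 × 1.25% × 146/365 = €2715.0000
1999-05-27 to 1999-07-24: 59 days at 1.15% → €543000 × 1.15% × 59/365 = €1009.3849
1999-07-25 to 1999-12-31: 160 days at 0.65% → €543000 × 0.65% × 160/365 = €1547.1781
Total = €5271.5630

€5271.56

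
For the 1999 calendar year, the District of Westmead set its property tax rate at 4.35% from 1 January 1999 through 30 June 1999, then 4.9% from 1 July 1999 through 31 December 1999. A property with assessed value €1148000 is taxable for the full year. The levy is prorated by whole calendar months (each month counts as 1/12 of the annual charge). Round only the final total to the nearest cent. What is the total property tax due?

€53095.00

1 January – 30 June 1999: 6 months at 4.35% → €1148000 × 4.35% × 6/12 = €24969.0000
1 July – 31 December 1999: 6 months at 4.9% → €1148000 × 4.9% × 6/12 = €28126.0000
Total = €53095.0000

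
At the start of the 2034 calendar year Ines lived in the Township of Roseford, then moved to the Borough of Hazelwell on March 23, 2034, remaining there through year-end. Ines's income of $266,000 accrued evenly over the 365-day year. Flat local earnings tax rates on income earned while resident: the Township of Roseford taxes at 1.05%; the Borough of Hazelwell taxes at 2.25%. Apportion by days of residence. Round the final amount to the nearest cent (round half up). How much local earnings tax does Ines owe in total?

$5,276.64

The Township of Roseford, January 1 – March 22, 2034: 81 days → $266,000 × 1.05% × 81/365 = $619.8164
The Borough of Hazelwell, March 23 – December 31, 2034: 284 days → $266,000 × 2.25% × 284/365 = $4,656.8219
Total = $5,276.6384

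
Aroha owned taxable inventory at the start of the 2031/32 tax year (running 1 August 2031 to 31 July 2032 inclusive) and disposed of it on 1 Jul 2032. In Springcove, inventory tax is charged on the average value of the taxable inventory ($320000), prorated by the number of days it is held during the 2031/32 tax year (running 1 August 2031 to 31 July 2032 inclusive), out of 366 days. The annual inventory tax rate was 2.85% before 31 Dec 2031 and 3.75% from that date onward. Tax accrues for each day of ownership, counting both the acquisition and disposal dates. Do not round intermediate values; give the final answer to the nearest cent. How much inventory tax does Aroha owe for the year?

$9820.33

1 Aug – 30 Dec 2031: 152 days at 2.85% → $320000 × 2.85% × 152/366 = $3787.5410
31 Dec 2031 – 1 Jul 2032: 184 days at 3.75% → $320000 × 3.75% × 184/366 = $6032.7869
Total = $9820.3279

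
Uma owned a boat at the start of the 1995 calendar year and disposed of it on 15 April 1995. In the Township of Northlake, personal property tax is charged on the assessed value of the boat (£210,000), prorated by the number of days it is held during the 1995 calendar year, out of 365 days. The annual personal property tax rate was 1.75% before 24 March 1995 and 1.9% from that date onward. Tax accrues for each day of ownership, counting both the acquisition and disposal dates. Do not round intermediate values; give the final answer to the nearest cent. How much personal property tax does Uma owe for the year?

£1,077.04

1 January – 23 March 1995: 82 days at 1.75% → £210,000 × 1.75% × 82/365 = £825.6164
24 March – 15 April 1995: 23 days at 1.9% → £210,000 × 1.9% × 23/365 = £251.4247
Total = £1,077.0411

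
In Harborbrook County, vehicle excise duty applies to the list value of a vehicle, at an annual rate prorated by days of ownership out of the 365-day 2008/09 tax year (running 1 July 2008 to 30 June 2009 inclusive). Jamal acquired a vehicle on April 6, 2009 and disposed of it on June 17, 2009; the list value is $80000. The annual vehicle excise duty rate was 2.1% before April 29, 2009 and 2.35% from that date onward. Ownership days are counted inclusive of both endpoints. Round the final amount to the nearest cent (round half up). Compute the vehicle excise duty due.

April 6 – April 28, 2009: 23 days at 2.1% → $80000 × 2.1% × 23/365 = $105.8630
April 29 – June 17, 2009: 50 days at 2.35% → $80000 × 2.35% × 50/365 = $257.5342
Total = $363.3973

$363.40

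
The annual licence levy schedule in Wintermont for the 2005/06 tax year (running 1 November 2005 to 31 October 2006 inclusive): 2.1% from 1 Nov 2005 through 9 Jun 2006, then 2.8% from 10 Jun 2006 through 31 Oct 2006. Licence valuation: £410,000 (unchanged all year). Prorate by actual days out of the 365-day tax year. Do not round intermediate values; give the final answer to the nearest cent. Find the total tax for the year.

£9,742.27

1 Nov 2005 – 9 Jun 2006: 221 days at 2.1% → £410,000 × 2.1% × 221/365 = £5,213.1781
10 Jun – 31 Oct 2006: 144 days at 2.8% → £410,000 × 2.8% × 144/365 = £4,529.0959
Total = £9,742.2740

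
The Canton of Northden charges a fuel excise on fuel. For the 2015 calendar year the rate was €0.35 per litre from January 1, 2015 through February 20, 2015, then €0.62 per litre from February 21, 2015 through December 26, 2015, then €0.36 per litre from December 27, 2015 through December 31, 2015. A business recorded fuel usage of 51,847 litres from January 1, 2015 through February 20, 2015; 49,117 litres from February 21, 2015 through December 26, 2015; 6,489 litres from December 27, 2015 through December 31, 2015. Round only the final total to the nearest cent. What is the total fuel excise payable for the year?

January 1 – February 20, 2015: 51,847 litres at €0.35/litre → €18,146.45
February 21 – December 26, 2015: 49,117 litres at €0.62/litre → €30,452.54
December 27 – December 31, 2015: 6,489 litres at €0.36/litre → €2,336.04

€50,935.03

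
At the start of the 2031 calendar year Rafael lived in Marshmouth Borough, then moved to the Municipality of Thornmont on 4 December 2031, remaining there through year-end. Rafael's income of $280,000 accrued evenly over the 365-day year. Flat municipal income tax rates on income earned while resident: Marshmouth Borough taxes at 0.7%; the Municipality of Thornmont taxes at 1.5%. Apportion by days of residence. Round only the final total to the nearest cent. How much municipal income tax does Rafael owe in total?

Marshmouth Borough, 1 January – 3 December 2031: 337 days → $280,000 × 0.7% × 337/365 = $1,809.6438
The Municipality of Thornmont, 4 December – 31 December 2031: 28 days → $280,000 × 1.5% × 28/365 = $322.1918
Total = $2,131.8356

$2,131.84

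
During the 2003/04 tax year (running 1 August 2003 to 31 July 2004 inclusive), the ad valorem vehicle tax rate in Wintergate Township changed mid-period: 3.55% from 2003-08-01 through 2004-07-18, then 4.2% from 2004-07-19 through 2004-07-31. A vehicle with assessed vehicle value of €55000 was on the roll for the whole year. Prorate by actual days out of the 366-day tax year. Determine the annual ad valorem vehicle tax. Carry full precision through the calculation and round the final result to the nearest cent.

2003-08-01 to 2004-07-18: 353 days at 3.55% → €55000 × 3.55% × 353/366 = €1883.1489
2004-07-19 to 2004-07-31: 13 days at 4.2% → €55000 × 4.2% × 13/366 = €82.0492
Total = €1965.1981

€1965.20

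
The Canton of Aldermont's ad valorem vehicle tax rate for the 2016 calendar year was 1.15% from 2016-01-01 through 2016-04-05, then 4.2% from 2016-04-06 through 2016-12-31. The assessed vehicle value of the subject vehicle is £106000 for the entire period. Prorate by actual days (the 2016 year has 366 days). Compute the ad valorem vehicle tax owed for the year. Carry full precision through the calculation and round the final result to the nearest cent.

2016-01-01 to 2016-04-05: 96 days at 1.15% → £106000 × 1.15% × 96/366 = £319.7377
2016-04-06 to 2016-12-31: 270 days at 4.2% → £106000 × 4.2% × 270/366 = £3284.2623
Total = £3604.0000

£3604.00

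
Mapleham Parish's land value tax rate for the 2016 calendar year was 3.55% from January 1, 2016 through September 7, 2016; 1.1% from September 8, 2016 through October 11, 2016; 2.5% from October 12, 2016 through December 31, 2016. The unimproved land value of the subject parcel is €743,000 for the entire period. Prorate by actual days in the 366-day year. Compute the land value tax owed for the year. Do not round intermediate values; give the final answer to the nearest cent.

€22,958.90

January 1 – September 7, 2016: 251 days at 3.55% → €743,000 × 3.55% × 251/366 = €18,088.8019
September 8 – October 11, 2016: 34 days at 1.1% → €743,000 × 1.1% × 34/366 = €759.2404
October 12 – December 31, 2016: 81 days at 2.5% → €743,000 × 2.5% × 81/366 = €4,110.8607
Total = €22,958.9030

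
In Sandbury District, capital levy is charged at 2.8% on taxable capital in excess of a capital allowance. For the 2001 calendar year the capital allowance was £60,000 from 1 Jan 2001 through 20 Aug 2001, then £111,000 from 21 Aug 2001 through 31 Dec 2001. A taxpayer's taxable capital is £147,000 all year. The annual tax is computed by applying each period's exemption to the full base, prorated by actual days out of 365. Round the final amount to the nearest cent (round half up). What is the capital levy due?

1 Jan – 20 Aug 2001: 232 days, exemption £60,000 → (£147,000 − £60,000) × 2.8% × 232/365 = £1,548.3616
21 Aug – 31 Dec 2001: 133 days, exemption £111,000 → (£147,000 − £111,000) × 2.8% × 133/365 = £367.2986
Total = £1,915.6603

£1,915.66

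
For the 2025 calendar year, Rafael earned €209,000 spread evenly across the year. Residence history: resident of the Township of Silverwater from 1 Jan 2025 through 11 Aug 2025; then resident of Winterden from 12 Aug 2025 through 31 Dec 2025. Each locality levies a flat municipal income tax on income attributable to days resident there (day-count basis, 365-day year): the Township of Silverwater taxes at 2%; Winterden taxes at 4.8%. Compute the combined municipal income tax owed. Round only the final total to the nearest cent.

€6,456.67

The Township of Silverwater, 1 Jan – 11 Aug 2025: 223 days → €209,000 × 2% × 223/365 = €2,553.8082
Winterden, 12 Aug – 31 Dec 2025: 142 days → €209,000 × 4.8% × 142/365 = €3,902.8603
Total = €6,456.6685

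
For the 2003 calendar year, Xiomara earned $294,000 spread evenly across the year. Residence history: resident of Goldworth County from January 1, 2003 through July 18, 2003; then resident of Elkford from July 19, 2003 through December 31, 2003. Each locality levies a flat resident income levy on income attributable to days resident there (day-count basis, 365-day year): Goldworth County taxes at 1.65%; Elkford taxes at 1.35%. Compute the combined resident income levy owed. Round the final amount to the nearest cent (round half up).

Goldworth County, January 1 – July 18, 2003: 199 days → $294,000 × 1.65% × 199/365 = $2,644.7918
Elkford, July 19 – December 31, 2003: 166 days → $294,000 × 1.35% × 166/365 = $1,805.0795
Total = $4,449.8712

$4,449.87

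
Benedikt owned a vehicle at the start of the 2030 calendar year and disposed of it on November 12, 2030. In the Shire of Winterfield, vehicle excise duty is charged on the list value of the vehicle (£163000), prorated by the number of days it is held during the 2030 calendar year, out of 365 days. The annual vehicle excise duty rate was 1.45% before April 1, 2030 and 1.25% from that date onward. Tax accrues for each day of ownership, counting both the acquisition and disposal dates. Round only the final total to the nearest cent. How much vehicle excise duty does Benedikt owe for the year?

January 1 – March 31, 2030: 90 days at 1.45% → £163000 × 1.45% × 90/365 = £582.7808
April 1 – November 12, 2030: 226 days at 1.25% → £163000 × 1.25% × 226/365 = £1261.5753
Total = £1844.3562

£1844.36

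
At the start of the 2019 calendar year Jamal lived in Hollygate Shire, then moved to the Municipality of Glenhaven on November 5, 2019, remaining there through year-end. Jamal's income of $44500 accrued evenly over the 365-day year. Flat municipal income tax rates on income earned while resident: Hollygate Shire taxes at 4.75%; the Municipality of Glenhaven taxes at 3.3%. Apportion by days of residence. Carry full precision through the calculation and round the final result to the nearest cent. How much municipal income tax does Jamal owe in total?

Hollygate Shire, January 1 – November 4, 2019: 308 days → $44500 × 4.75% × 308/365 = $1783.6575
The Municipality of Glenhaven, November 5 – December 31, 2019: 57 days → $44500 × 3.3% × 57/365 = $229.3274
Total = $2012.9849

$2012.98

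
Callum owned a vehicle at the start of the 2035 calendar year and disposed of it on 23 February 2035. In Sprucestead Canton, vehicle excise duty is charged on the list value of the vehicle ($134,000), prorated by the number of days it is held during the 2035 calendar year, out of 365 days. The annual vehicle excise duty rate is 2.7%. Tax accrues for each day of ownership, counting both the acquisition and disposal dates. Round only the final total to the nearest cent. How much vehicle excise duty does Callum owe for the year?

Days held (1 January – 23 February 2035): 54 out of 365
Tax = $134,000 × 2.7% × 54/365 = $535.2658

$535.27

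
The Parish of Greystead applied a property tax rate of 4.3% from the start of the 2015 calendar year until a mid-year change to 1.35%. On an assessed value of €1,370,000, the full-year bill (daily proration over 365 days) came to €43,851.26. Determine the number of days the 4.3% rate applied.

Let d = days at the first rate; then 365 − d days at the second rate.
€1,370,000 × [4.3%·d + 1.35%·(365−d)] / 365 = €43,851.26
Solving gives d = 229, so the new rate took effect on 18 August 2015.

229 days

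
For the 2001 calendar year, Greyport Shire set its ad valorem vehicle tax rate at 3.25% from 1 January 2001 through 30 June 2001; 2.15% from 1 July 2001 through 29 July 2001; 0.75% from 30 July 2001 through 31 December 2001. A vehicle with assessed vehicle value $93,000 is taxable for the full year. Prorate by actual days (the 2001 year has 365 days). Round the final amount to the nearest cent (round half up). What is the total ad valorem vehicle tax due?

$1,953.89

1 January – 30 June 2001: 181 days at 3.25% → $93,000 × 3.25% × 181/365 = $1,498.8288
1 July – 29 July 2001: 29 days at 2.15% → $93,000 × 2.15% × 29/365 = $158.8644
30 July – 31 December 2001: 155 days at 0.75% → $93,000 × 0.75% × 155/365 = $296.1986
Total = $1,953.8918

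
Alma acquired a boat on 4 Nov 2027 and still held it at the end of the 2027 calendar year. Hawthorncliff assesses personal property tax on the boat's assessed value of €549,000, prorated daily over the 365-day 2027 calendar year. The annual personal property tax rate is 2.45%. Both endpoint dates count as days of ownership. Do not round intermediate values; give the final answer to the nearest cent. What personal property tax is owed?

€2,137.34

Days held (4 Nov – 31 Dec 2027): 58 out of 365
Tax = €549,000 × 2.45% × 58/365 = €2,137.3397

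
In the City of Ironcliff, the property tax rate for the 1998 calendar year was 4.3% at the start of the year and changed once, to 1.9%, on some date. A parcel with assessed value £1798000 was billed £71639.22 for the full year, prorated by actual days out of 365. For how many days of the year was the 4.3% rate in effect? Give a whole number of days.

Let d = days at the first rate; then 365 − d days at the second rate.
£1798000 × [4.3%·d + 1.9%·(365−d)] / 365 = £71639.22
Solving gives d = 317, so the new rate took effect on November 14, 1998.

317 days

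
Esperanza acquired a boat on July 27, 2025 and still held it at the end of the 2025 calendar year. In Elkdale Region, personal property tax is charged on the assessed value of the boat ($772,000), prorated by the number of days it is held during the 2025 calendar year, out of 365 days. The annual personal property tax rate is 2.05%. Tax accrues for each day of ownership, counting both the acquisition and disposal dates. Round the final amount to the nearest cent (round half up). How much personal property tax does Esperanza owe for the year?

$6,850.71

Days held (July 27 – December 31, 2025): 158 out of 365
Tax = $772,000 × 2.05% × 158/365 = $6,850.7068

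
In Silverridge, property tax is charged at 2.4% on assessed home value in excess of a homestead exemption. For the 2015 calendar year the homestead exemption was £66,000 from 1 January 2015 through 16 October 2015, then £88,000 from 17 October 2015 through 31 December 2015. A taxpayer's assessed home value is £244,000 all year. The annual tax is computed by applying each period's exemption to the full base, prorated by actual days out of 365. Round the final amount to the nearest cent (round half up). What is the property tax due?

1 January – 16 October 2015: 289 days, exemption £66,000 → (£244,000 − £66,000) × 2.4% × 289/365 = £3,382.4877
17 October – 31 December 2015: 76 days, exemption £88,000 → (£244,000 − £88,000) × 2.4% × 76/365 = £779.5726
Total = £4,162.0603

£4,162.06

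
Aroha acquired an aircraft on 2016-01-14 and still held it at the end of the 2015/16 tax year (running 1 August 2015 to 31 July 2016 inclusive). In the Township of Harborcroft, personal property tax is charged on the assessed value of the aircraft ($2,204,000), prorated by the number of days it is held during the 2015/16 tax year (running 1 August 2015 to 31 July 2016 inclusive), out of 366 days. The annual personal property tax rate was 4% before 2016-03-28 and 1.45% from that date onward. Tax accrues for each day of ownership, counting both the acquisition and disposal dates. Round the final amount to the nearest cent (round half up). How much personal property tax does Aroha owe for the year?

2016-01-14 to 2016-03-27: 74 days at 4% → $2,204,000 × 4% × 74/366 = $17,824.6995
2016-03-28 to 2016-07-31: 126 days at 1.45% → $2,204,000 × 1.45% × 126/366 = $11,001.9344
Total = $28,826.6339

$28,826.63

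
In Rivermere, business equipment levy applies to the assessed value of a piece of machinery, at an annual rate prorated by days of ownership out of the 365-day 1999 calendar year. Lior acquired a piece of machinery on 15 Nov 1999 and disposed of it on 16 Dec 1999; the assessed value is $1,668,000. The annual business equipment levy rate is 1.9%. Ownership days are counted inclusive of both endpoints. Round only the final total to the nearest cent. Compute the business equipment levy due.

$2,778.48

Days held (15 Nov – 16 Dec 1999): 32 out of 365
Tax = $1,668,000 × 1.9% × 32/365 = $2,778.4767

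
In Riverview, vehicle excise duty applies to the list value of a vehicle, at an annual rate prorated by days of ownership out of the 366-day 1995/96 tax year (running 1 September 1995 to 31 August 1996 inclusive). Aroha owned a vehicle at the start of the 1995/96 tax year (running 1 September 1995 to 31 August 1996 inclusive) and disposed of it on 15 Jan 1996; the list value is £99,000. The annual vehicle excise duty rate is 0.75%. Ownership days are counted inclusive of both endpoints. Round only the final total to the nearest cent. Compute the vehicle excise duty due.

£277.93

Days held (1 Sep 1995 – 15 Jan 1996): 137 out of 366
Tax = £99,000 × 0.75% × 137/366 = £277.9303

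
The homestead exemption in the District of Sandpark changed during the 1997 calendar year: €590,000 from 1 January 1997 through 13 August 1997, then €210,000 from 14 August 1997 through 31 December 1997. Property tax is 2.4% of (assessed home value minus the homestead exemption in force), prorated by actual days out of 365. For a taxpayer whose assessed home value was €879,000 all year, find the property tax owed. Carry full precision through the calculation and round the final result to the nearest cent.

€10,434.08

1 January – 13 August 1997: 225 days, exemption €590,000 → (€879,000 − €590,000) × 2.4% × 225/365 = €4,275.6164
14 August – 31 December 1997: 140 days, exemption €210,000 → (€879,000 − €210,000) × 2.4% × 140/365 = €6,158.4658
Total = €10,434.0822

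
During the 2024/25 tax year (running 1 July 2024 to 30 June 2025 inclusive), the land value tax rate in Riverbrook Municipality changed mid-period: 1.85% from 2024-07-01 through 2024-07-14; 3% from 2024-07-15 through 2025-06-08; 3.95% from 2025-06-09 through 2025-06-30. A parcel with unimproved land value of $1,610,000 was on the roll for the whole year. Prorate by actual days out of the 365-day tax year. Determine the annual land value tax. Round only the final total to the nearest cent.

2024-07-01 to 2024-07-14: 14 days at 1.85% → $1,610,000 × 1.85% × 14/365 = $1,142.4384
2024-07-15 to 2025-06-08: 329 days at 3% → $1,610,000 × 3% × 329/365 = $43,536.1644
2025-06-09 to 2025-06-30: 22 days at 3.95% → $1,610,000 × 3.95% × 22/365 = $3,833.1233
Total = $48,511.7260

$48,511.73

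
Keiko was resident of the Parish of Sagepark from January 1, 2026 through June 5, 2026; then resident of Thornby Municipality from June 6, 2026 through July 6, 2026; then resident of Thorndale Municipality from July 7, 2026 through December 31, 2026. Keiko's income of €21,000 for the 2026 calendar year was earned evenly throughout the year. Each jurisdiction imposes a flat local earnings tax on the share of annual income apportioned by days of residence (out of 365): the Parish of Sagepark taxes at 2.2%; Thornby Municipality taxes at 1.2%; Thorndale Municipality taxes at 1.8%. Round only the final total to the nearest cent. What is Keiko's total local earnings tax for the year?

The Parish of Sagepark, January 1 – June 5, 2026: 156 days → €21,000 × 2.2% × 156/365 = €197.4575
Thornby Municipality, June 6 – July 6, 2026: 31 days → €21,000 × 1.2% × 31/365 = €21.4027
Thorndale Municipality, July 7 – December 31, 2026: 178 days → €21,000 × 1.8% × 178/365 = €184.3397
Total = €403.2000

€403.20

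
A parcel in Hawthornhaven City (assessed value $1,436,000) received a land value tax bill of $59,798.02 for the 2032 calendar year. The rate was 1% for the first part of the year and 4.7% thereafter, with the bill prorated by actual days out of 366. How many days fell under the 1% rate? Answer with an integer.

53 days

Let d = days at the first rate; then 366 − d days at the second rate.
$1,436,000 × [1%·d + 4.7%·(366−d)] / 366 = $59,798.02
Solving gives d = 53, so the new rate took effect on 23 February 2032.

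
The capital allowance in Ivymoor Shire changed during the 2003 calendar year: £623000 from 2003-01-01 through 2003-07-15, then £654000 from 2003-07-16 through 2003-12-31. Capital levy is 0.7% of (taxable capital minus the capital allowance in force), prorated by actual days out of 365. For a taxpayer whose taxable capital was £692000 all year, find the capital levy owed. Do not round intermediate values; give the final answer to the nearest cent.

£382.53

2003-01-01 to 2003-07-15: 196 days, exemption £623000 → (£692000 − £623000) × 0.7% × 196/365 = £259.3644
2003-07-16 to 2003-12-31: 169 days, exemption £654000 → (£692000 − £654000) × 0.7% × 169/365 = £123.1616
Total = £382.5260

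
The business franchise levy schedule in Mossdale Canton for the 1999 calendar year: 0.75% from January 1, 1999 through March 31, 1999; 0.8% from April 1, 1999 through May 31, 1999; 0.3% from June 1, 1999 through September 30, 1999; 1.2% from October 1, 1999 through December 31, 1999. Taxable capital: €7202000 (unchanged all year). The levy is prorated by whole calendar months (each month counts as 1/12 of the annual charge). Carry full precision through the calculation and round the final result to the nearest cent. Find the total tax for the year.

January 1 – March 31, 1999: 3 months at 0.75% → €7202000 × 0.75% × 3/12 = €13503.7500
April 1 – May 31, 1999: 2 months at 0.8% → €7202000 × 0.8% × 2/12 = €9602.6667
June 1 – September 30, 1999: 4 months at 0.3% → €7202000 × 0.3% × 4/12 = €7202.0000
October 1 – December 31, 1999: 3 months at 1.2% → €7202000 × 1.2% × 3/12 = €21606.0000
Total = €51914.4167

€51914.42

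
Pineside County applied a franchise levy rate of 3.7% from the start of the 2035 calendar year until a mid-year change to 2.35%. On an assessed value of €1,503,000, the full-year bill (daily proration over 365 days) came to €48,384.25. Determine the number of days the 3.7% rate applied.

Let d = days at the first rate; then 365 − d days at the second rate.
€1,503,000 × [3.7%·d + 2.35%·(365−d)] / 365 = €48,384.25
Solving gives d = 235, so the new rate took effect on August 24, 2035.

235 days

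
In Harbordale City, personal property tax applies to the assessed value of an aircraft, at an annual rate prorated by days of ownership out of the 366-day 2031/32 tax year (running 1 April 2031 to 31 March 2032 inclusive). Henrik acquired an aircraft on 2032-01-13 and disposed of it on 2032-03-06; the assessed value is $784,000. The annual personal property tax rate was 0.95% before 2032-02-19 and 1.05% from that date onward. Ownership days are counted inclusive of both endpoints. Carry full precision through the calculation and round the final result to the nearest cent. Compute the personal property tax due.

$1,135.30

2032-01-13 to 2032-02-18: 37 days at 0.95% → $784,000 × 0.95% × 37/366 = $752.9399
2032-02-19 to 2032-03-06: 17 days at 1.05% → $784,000 × 1.05% × 17/366 = $382.3607
Total = $1,135.3005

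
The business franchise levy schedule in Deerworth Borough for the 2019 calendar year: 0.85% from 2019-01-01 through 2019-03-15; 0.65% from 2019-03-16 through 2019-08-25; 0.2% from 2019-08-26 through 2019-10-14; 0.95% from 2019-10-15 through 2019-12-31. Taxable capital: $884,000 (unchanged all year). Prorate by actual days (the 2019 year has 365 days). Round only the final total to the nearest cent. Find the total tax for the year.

$6,126.24

2019-01-01 to 2019-03-15: 74 days at 0.85% → $884,000 × 0.85% × 74/365 = $1,523.3863
2019-03-16 to 2019-08-25: 163 days at 0.65% → $884,000 × 0.65% × 163/365 = $2,566.0219
2019-08-26 to 2019-10-14: 50 days at 0.2% → $884,000 × 0.2% × 50/365 = $242.1918
2019-10-15 to 2019-12-31: 78 days at 0.95% → $884,000 × 0.95% × 78/365 = $1,794.6411
Total = $6,126.2411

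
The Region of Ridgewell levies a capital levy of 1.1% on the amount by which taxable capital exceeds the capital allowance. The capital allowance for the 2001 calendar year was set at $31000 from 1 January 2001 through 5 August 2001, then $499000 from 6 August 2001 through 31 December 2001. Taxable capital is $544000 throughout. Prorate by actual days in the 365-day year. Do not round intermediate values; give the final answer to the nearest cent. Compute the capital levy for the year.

$3555.59

1 January – 5 August 2001: 217 days, exemption $31000 → ($544000 − $31000) × 1.1% × 217/365 = $3354.8795
6 August – 31 December 2001: 148 days, exemption $499000 → ($544000 − $499000) × 1.1% × 148/365 = $200.7123
Total = $3555.5918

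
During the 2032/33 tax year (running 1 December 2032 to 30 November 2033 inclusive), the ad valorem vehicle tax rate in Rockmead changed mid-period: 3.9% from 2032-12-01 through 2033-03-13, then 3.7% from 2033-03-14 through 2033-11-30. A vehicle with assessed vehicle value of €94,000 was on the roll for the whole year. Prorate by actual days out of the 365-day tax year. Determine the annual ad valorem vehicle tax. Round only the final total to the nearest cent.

€3,531.05

2032-12-01 to 2033-03-13: 103 days at 3.9% → €94,000 × 3.9% × 103/365 = €1,034.5151
2033-03-14 to 2033-11-30: 262 days at 3.7% → €94,000 × 3.7% × 262/365 = €2,496.5370
Total = €3,531.0521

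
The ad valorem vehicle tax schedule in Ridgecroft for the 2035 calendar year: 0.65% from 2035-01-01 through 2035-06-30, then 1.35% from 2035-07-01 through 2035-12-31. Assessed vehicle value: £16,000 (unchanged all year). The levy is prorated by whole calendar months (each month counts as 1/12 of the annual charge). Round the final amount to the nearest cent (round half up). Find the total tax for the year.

£160.00

2035-01-01 to 2035-06-30: 6 months at 0.65% → £16,000 × 0.65% × 6/12 = £52.0000
2035-07-01 to 2035-12-31: 6 months at 1.35% → £16,000 × 1.35% × 6/12 = £108.0000
Total = £160.0000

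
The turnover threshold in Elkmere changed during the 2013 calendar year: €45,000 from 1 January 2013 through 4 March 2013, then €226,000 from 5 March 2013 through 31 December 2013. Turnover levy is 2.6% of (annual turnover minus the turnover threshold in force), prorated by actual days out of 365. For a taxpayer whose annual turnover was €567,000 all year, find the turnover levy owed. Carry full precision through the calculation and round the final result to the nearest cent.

€9,678.27

1 January – 4 March 2013: 63 days, exemption €45,000 → (€567,000 − €45,000) × 2.6% × 63/365 = €2,342.5644
5 March – 31 December 2013: 302 days, exemption €226,000 → (€567,000 − €226,000) × 2.6% × 302/365 = €7,335.7041
Total = €9,678.2685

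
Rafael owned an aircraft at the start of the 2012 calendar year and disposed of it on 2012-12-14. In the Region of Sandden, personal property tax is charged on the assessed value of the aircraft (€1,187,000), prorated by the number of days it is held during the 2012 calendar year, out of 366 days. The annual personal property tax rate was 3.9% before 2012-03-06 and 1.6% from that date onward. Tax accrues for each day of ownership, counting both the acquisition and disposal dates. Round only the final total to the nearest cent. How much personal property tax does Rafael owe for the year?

€22,958.40

2012-01-01 to 2012-03-05: 65 days at 3.9% → €1,187,000 × 3.9% × 65/366 = €8,221.4344
2012-03-06 to 2012-12-14: 284 days at 1.6% → €1,187,000 × 1.6% × 284/366 = €14,736.9617
Total = €22,958.3962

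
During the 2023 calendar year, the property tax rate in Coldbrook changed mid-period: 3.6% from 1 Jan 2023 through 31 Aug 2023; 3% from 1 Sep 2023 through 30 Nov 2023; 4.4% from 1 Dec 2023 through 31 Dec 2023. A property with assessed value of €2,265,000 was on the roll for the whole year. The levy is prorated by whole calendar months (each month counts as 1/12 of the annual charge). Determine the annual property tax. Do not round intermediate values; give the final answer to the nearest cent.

1 Jan – 31 Aug 2023: 8 months at 3.6% → €2,265,000 × 3.6% × 8/12 = €54,360.0000
1 Sep – 30 Nov 2023: 3 months at 3% → €2,265,000 × 3% × 3/12 = €16,987.5000
1 Dec – 31 Dec 2023: 1 month at 4.4% → €2,265,000 × 4.4% × 1/12 = €8,305.0000
Total = €79,652.5000

€79,652.50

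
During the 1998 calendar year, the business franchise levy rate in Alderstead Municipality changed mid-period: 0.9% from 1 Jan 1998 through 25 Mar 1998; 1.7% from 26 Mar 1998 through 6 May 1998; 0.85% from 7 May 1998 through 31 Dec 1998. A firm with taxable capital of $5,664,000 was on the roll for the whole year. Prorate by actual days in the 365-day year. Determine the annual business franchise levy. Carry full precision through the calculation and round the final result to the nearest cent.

1 Jan – 25 Mar 1998: 84 days at 0.9% → $5,664,000 × 0.9% × 84/365 = $11,731.4630
26 Mar – 6 May 1998: 42 days at 1.7% → $5,664,000 × 1.7% × 42/365 = $11,079.7151
7 May – 31 Dec 1998: 239 days at 0.85% → $5,664,000 × 0.85% × 239/365 = $31,524.4274
Total = $54,335.6055

$54,335.61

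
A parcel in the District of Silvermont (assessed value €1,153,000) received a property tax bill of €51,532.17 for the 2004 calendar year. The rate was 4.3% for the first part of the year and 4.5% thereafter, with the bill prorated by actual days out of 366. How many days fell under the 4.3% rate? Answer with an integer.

56 days

Let d = days at the first rate; then 366 − d days at the second rate.
€1,153,000 × [4.3%·d + 4.5%·(366−d)] / 366 = €51,532.17
Solving gives d = 56, so the new rate took effect on 26 February 2004.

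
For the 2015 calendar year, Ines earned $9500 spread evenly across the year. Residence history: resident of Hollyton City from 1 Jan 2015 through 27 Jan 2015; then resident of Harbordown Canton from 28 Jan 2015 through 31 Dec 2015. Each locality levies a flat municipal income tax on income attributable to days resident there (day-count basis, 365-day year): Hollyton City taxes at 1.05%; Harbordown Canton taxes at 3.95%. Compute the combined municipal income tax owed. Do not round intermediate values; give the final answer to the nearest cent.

Hollyton City, 1 Jan – 27 Jan 2015: 27 days → $9500 × 1.05% × 27/365 = $7.3788
Harbordown Canton, 28 Jan – 31 Dec 2015: 338 days → $9500 × 3.95% × 338/365 = $347.4918
Total = $354.8705

$354.87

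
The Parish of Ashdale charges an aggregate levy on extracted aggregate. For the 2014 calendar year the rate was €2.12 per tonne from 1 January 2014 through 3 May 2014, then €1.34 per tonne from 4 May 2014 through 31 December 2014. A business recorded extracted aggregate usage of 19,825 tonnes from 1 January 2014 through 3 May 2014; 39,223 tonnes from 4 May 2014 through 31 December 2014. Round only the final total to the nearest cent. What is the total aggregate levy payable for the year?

€94,587.82

1 January – 3 May 2014: 19,825 tonnes at €2.12/tonne → €42,029.00
4 May – 31 December 2014: 39,223 tonnes at €1.34/tonne → €52,558.82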